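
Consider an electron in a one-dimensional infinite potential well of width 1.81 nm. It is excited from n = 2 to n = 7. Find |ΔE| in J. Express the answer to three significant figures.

|ΔE| = 8.28×10^-19 J

E_1 = h²/(8m_eL²) = 1.839×10^-20 J.
|ΔE| = |2² − 7²|·E_1 = 45·1.839×10^-20 J = 8.28×10^-19 J.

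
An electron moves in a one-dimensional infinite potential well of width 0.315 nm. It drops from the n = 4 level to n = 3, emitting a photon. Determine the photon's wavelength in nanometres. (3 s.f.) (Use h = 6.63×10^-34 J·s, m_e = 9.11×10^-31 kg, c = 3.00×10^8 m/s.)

λ = 46.7 nm

E_1 = h²/(8m_eL²) = 6.079×10^-19 J, so ΔE = (4² − 3²)E_1 = 4.255×10^-18 J.
λ = hc/ΔE = (6.63×10^-34·3.00×10^8)/4.255×10^-18 = 4.67×10^-8 m = 46.7 nm.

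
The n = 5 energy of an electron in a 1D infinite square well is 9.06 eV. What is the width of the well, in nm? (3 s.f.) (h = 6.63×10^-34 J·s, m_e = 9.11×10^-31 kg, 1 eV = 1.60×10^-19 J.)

L = 1.02 nm

From E_n = n²h²/(8m_eL²), L = n·h/√(8m_eE_n).
E_5 = 9.06 eV = 1.450×10^-18 J, so L = 5·6.63×10^-34/√(8·9.11×10^-31·1.450×10^-18) = 1.02×10^-9 m = 1.02 nm.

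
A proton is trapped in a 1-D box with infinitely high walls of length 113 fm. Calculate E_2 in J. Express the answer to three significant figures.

E_2 = 1.03×10^-14 J

For an infinite well E_n = n²h²/(8m_pL²), so E_1 = h²/(8m_pL²) = (6.626×10^-34)²/(8·1.673×10^-27·(1.13×10^-13 m)²) = 2.569×10^-15 J.
Then E_2 = 2²·E_1 = 4·2.569×10^-15 J = 1.03×10^-14 J.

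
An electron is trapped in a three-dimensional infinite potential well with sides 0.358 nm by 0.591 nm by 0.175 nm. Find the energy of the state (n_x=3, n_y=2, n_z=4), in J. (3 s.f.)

E = 3.64×10^-17 J

For a 3D rectangular well E = (h²/8m_e)·Σ n_i²/L_i² = (6.626×10^-34)²/(8·9.109×10^-31) · [3²/(0.358 nm)² + 2²/(0.591 nm)² + 4²/(0.175 nm)²].
Evaluating gives E = 3.64×10^-17 J.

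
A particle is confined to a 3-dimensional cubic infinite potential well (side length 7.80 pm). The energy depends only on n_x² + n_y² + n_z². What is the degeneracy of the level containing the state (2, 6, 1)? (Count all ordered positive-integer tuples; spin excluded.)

The level has n_x² + n_y² + n_z² = 41. The ordered positive-integer solutions are (1, 2, 6), (1, 6, 2), (2, 1, 6), (2, 6, 1), (3, 4, 4), (4, 3, 4), (4, 4, 3), (6, 1, 2), (6, 2, 1).
That gives 9 states.

degeneracy = 9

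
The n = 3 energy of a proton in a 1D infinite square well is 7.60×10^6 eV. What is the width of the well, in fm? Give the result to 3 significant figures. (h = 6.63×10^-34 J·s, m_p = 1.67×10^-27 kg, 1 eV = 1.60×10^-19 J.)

L = 15.6 fm

From E_n = n²h²/(8m_pL²), L = n·h/√(8m_pE_n).
E_3 = 7.60×10^6 eV = 1.216×10^-12 J, so L = 3·6.63×10^-34/√(8·1.67×10^-27·1.216×10^-12) = 1.56×10^-14 m = 15.6 fm.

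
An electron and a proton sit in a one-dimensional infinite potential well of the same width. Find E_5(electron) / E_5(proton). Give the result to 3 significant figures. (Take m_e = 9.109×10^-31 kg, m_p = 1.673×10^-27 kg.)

1.84×10^3

E_n ∝ 1/m at fixed n and L, so the ratio is m_p/m_e = 1.673×10^-27/9.109×10^-31 = 1.84×10^3.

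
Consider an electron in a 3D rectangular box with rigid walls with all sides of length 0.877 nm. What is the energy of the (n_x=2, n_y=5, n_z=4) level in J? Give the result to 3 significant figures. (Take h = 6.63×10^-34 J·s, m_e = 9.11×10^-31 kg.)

For a 3D rectangular well E = (h²/8m_e)·Σ n_i²/L_i² = (6.63×10^-34)²/(8·9.11×10^-31) · [2²/(0.877 nm)² + 5²/(0.877 nm)² + 4²/(0.877 nm)²].
Evaluating gives E = 3.53×10^-18 J.

E = 3.53×10^-18 J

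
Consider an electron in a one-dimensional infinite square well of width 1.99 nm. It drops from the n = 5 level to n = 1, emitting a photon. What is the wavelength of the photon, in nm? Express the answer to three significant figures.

E_1 = h²/(8m_eL²) = 1.521×10^-20 J, so ΔE = (5² − 1²)E_1 = 3.650×10^-19 J.
λ = hc/ΔE = (6.626×10^-34·2.998×10^8)/3.650×10^-19 = 5.44×10^-7 m = 544 nm.

λ = 544 nm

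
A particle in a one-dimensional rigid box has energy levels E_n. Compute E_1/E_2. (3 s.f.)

0.250

E_n ∝ n², so E_1/E_2 = 1²/2² = 1/4 = 0.250.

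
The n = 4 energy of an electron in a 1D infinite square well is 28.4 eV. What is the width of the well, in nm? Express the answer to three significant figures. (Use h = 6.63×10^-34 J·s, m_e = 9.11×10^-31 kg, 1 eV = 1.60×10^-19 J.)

From E_n = n²h²/(8m_eL²), L = n·h/√(8m_eE_n).
E_4 = 28.4 eV = 4.544×10^-18 J, so L = 4·6.63×10^-34/√(8·9.11×10^-31·4.544×10^-18) = 4.61×10^-10 m = 0.461 nm.

L = 0.461 nm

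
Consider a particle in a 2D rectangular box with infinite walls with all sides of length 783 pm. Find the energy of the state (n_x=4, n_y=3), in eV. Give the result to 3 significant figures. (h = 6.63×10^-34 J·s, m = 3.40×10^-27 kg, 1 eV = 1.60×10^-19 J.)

For a 2D rectangular well E = (h²/8m)·Σ n_i²/L_i² = (6.63×10^-34)²/(8·3.40×10^-27) · [4²/(783 pm)² + 3²/(783 pm)²].
Evaluating gives E = 6.590×10^-22 J = 0.00412 eV.

E = 0.00412 eV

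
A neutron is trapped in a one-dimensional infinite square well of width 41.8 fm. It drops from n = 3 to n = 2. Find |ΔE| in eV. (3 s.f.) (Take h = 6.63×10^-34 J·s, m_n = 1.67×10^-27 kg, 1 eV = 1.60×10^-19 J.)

E_1 = h²/(8m_nL²) = 1.883×10^-14 J.
|ΔE| = |3² − 2²|·E_1 = 5·1.883×10^-14 J = 9.415×10^-14 J = 5.88×10^5 eV.

|ΔE| = 5.88×10^5 eV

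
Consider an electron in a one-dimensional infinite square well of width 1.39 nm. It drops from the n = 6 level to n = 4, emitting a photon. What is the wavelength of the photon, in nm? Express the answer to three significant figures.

λ = 319 nm

E_1 = h²/(8m_eL²) = 3.118×10^-20 J, so ΔE = (6² − 4²)E_1 = 6.236×10^-19 J.
λ = hc/ΔE = (6.626×10^-34·2.998×10^8)/6.236×10^-19 = 3.19×10^-7 m = 319 nm.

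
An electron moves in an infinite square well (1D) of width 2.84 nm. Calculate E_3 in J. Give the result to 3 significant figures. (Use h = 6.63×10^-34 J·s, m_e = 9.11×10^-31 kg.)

E_3 = 6.73×10^-20 J

For an infinite well E_n = n²h²/(8m_eL²), so E_1 = h²/(8m_eL²) = (6.63×10^-34)²/(8·9.11×10^-31·(2.84×10^-9 m)²) = 7.478×10^-21 J.
Then E_3 = 3²·E_1 = 9·7.478×10^-21 J = 6.73×10^-20 J.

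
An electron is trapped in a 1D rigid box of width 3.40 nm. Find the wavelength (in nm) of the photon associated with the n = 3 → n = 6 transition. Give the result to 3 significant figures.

E_1 = h²/(8m_eL²) = 5.212×10^-21 J, so ΔE = (6² − 3²)E_1 = 1.407×10^-19 J.
λ = hc/ΔE = (6.626×10^-34·2.998×10^8)/1.407×10^-19 = 1.41×10^-6 m = 1.41×10^3 nm.

λ = 1.41×10^3 nm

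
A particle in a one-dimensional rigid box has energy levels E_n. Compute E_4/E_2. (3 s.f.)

E_n ∝ n², so E_4/E_2 = 4²/2² = 16/4 = 4.00.

4.00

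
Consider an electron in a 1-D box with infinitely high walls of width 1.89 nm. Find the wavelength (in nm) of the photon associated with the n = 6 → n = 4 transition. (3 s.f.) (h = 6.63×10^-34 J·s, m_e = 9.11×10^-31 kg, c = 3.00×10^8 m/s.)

λ = 589 nm

E_1 = h²/(8m_eL²) = 1.688×10^-20 J, so ΔE = (6² − 4²)E_1 = 3.376×10^-19 J.
λ = hc/ΔE = (6.63×10^-34·3.00×10^8)/3.376×10^-19 = 5.89×10^-7 m = 589 nm.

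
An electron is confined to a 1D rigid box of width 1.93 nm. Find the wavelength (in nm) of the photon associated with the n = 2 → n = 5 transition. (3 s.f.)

E_1 = h²/(8m_eL²) = 1.617×10^-20 J, so ΔE = (5² − 2²)E_1 = 3.396×10^-19 J.
λ = hc/ΔE = (6.626×10^-34·2.998×10^8)/3.396×10^-19 = 5.85×10^-7 m = 585 nm.

λ = 585 nm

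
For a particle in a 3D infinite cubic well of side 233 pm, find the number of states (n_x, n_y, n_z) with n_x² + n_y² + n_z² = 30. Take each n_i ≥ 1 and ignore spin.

degeneracy = 6

The level has n_x² + n_y² + n_z² = 30. The ordered positive-integer solutions are (1, 2, 5), (1, 5, 2), (2, 1, 5), (2, 5, 1), (5, 1, 2), (5, 2, 1).
That gives 6 states.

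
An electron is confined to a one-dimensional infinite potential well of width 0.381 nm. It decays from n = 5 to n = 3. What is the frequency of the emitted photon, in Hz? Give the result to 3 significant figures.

f = 1.00×10^16 Hz

E_1 = h²/(8m_eL²) = 4.150×10^-19 J and ΔE = (5² − 3²)E_1 = 6.640×10^-18 J.
f = ΔE/h = 6.640×10^-18/6.626×10^-34 = 1.00×10^16 Hz.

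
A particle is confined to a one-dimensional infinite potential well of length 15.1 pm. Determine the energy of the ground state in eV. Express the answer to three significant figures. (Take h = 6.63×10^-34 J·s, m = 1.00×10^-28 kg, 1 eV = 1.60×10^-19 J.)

E_1 = 15.1 eV

For an infinite well E_n = n²h²/(8mL²), so E_1 = h²/(8mL²) = (6.63×10^-34)²/(8·1.00×10^-28·(1.51×10^-11 m)²) = 2.410×10^-18 J.
Converting, E_1 = 2.410×10^-18 J / (1.60×10^-19 J/eV) = 15.1 eV.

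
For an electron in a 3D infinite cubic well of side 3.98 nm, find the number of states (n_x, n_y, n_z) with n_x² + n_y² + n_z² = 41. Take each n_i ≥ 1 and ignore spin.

degeneracy = 9

The level has n_x² + n_y² + n_z² = 41. The ordered positive-integer solutions are (1, 2, 6), (1, 6, 2), (2, 1, 6), (2, 6, 1), (3, 4, 4), (4, 3, 4), (4, 4, 3), (6, 1, 2), (6, 2, 1).
That gives 9 states.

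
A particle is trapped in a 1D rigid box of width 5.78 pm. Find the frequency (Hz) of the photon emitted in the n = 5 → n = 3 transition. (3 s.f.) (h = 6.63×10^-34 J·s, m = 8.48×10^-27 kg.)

f = 4.68×10^15 Hz

E_1 = h²/(8mL²) = 1.939×10^-19 J and ΔE = (5² − 3²)E_1 = 3.102×10^-18 J.
f = ΔE/h = 3.102×10^-18/6.63×10^-34 = 4.68×10^15 Hz.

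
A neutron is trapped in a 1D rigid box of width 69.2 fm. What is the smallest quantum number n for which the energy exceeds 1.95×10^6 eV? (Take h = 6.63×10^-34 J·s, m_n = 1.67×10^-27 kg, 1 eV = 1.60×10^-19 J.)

n = 7

E_1 = h²/(8m_nL²) = 6.871×10^-15 J = 4.294×10^4 eV.
Need n² > 1.95×10^6/4.294×10^4 = 45.41, i.e. n > 6.739.
The smallest integer satisfying this is n = 7.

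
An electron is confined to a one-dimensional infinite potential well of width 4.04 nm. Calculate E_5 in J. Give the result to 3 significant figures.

E_5 = 9.23×10^-20 J

For an infinite well E_n = n²h²/(8m_eL²), so E_1 = h²/(8m_eL²) = (6.626×10^-34)²/(8·9.109×10^-31·(4.04×10^-9 m)²) = 3.691×10^-21 J.
Then E_5 = 5²·E_1 = 25·3.691×10^-21 J = 9.23×10^-20 J.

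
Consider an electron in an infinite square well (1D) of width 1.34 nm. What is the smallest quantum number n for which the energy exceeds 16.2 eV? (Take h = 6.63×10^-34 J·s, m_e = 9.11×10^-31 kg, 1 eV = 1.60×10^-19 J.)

n = 9

E_1 = h²/(8m_eL²) = 3.359×10^-20 J = 0.2099 eV.
Need n² > 16.2/0.2099 = 77.18, i.e. n > 8.785.
The smallest integer satisfying this is n = 9.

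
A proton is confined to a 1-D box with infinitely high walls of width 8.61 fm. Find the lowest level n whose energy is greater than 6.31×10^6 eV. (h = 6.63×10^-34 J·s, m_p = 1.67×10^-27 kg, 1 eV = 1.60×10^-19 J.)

E_1 = h²/(8m_pL²) = 4.438×10^-13 J = 2.774×10^6 eV.
Need n² > 6.31×10^6/2.774×10^6 = 2.275, i.e. n > 1.508.
The smallest integer satisfying this is n = 2.

n = 2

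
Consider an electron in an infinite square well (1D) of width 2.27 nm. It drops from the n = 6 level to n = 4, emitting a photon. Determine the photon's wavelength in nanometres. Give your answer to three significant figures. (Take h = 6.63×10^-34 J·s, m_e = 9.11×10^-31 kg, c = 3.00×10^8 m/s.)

E_1 = h²/(8m_eL²) = 1.170×10^-20 J, so ΔE = (6² − 4²)E_1 = 2.340×10^-19 J.
λ = hc/ΔE = (6.63×10^-34·3.00×10^8)/2.340×10^-19 = 8.50×10^-7 m = 850 nm.

λ = 850 nm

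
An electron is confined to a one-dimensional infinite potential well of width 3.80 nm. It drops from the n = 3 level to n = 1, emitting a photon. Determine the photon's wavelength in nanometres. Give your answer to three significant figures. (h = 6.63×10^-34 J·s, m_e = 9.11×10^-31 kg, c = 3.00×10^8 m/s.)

E_1 = h²/(8m_eL²) = 4.177×10^-21 J, so ΔE = (3² − 1²)E_1 = 3.342×10^-20 J.
λ = hc/ΔE = (6.63×10^-34·3.00×10^8)/3.342×10^-20 = 5.95×10^-6 m = 5.95×10^3 nm.

λ = 5.95×10^3 nm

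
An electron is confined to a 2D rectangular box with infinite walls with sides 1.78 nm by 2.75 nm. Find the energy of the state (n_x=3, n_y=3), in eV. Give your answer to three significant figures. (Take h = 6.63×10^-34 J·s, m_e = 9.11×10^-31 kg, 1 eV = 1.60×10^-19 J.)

E = 1.52 eV

For a 2D rectangular well E = (h²/8m_e)·Σ n_i²/L_i² = (6.63×10^-34)²/(8·9.11×10^-31) · [3²/(1.78 nm)² + 3²/(2.75 nm)²].
Evaluating gives E = 2.431×10^-19 J = 1.52 eV.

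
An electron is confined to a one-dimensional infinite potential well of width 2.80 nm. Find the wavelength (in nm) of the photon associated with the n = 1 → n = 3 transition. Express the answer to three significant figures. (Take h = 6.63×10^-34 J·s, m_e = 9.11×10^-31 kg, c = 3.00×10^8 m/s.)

E_1 = h²/(8m_eL²) = 7.693×10^-21 J, so ΔE = (3² − 1²)E_1 = 6.154×10^-20 J.
λ = hc/ΔE = (6.63×10^-34·3.00×10^8)/6.154×10^-20 = 3.23×10^-6 m = 3.23×10^3 nm.

λ = 3.23×10^3 nm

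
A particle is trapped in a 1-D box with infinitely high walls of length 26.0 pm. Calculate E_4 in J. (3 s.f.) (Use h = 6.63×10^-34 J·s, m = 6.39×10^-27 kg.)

E_4 = 2.04×10^-19 J

For an infinite well E_n = n²h²/(8mL²), so E_1 = h²/(8mL²) = (6.63×10^-34)²/(8·6.39×10^-27·(2.60×10^-11 m)²) = 1.272×10^-20 J.
Then E_4 = 4²·E_1 = 16·1.272×10^-20 J = 2.04×10^-19 J.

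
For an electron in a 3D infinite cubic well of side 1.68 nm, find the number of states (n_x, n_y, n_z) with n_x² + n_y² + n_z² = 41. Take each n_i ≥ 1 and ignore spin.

The level has n_x² + n_y² + n_z² = 41. The ordered positive-integer solutions are (1, 2, 6), (1, 6, 2), (2, 1, 6), (2, 6, 1), (3, 4, 4), (4, 3, 4), (4, 4, 3), (6, 1, 2), (6, 2, 1).
That gives 9 states.

degeneracy = 9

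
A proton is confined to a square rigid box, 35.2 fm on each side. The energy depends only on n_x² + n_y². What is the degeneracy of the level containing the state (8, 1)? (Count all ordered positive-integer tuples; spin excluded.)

The level has n_x² + n_y² = 65. The ordered positive-integer solutions are (1, 8), (4, 7), (7, 4), (8, 1).
That gives 4 states.

degeneracy = 4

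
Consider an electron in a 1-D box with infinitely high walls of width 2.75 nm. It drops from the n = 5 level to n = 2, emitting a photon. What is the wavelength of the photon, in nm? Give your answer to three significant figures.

λ = 1.19×10^3 nm

E_1 = h²/(8m_eL²) = 7.967×10^-21 J, so ΔE = (5² − 2²)E_1 = 1.673×10^-19 J.
λ = hc/ΔE = (6.626×10^-34·2.998×10^8)/1.673×10^-19 = 1.19×10^-6 m = 1.19×10^3 nm.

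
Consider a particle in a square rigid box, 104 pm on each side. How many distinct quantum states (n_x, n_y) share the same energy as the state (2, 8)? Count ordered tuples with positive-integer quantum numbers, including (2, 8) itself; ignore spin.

The level has n_x² + n_y² = 68. The ordered positive-integer solutions are (2, 8), (8, 2).
That gives 2 states.

degeneracy = 2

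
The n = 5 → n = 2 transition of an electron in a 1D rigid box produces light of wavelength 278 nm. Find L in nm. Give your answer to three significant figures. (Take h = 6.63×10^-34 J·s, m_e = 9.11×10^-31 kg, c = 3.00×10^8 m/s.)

L = 1.33 nm

The photon carries ΔE = hc/λ = 6.63×10^-34·3.00×10^8/2.78×10^-7 m = 7.155×10^-19 J.
Since ΔE = (5² − 2²)E_1, E_1 = 3.407×10^-20 J, and L = h/√(8m_eE_1) = 1.33×10^-9 m = 1.33 nm.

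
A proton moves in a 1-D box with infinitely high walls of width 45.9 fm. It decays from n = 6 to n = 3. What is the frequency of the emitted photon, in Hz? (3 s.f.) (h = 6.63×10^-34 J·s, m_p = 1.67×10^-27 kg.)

E_1 = h²/(8m_pL²) = 1.562×10^-14 J and ΔE = (6² − 3²)E_1 = 4.217×10^-13 J.
f = ΔE/h = 4.217×10^-13/6.63×10^-34 = 6.36×10^20 Hz.

f = 6.36×10^20 Hz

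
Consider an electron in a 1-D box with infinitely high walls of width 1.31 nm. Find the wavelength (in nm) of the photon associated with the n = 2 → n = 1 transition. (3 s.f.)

E_1 = h²/(8m_eL²) = 3.511×10^-20 J, so ΔE = (2² − 1²)E_1 = 1.053×10^-19 J.
λ = hc/ΔE = (6.626×10^-34·2.998×10^8)/1.053×10^-19 = 1.89×10^-6 m = 1.89×10^3 nm.

λ = 1.89×10^3 nm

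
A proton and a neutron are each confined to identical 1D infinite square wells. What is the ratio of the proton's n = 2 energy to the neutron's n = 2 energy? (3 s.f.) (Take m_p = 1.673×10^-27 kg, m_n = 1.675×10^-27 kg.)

1.00

E_n ∝ 1/m at fixed n and L, so the ratio is m_n/m_p = 1.675×10^-27/1.673×10^-27 = 1.00.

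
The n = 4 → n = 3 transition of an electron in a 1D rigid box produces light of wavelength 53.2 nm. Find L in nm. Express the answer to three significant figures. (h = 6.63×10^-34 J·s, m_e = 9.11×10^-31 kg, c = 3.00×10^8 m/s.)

L = 0.336 nm

The photon carries ΔE = hc/λ = 6.63×10^-34·3.00×10^8/5.32×10^-8 m = 3.739×10^-18 J.
Since ΔE = (4² − 3²)E_1, E_1 = 5.341×10^-19 J, and L = h/√(8m_eE_1) = 3.36×10^-10 m = 0.336 nm.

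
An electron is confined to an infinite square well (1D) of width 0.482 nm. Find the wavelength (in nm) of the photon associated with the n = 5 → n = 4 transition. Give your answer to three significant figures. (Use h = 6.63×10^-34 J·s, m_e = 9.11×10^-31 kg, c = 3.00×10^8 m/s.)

λ = 85.1 nm

E_1 = h²/(8m_eL²) = 2.596×10^-19 J, so ΔE = (5² − 4²)E_1 = 2.336×10^-18 J.
λ = hc/ΔE = (6.63×10^-34·3.00×10^8)/2.336×10^-18 = 8.51×10^-8 m = 85.1 nm.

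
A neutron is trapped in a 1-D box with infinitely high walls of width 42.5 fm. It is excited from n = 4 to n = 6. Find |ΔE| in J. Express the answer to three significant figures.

E_1 = h²/(8m_nL²) = 1.814×10^-14 J.
|ΔE| = |4² − 6²|·E_1 = 20·1.814×10^-14 J = 3.63×10^-13 J.

|ΔE| = 3.63×10^-13 J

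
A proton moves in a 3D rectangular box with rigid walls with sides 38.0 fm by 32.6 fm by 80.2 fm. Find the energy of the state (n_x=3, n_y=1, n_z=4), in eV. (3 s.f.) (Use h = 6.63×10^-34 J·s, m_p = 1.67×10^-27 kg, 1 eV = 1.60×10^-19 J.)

For a 3D rectangular well E = (h²/8m_p)·Σ n_i²/L_i² = (6.63×10^-34)²/(8·1.67×10^-27) · [3²/(38.0 fm)² + 1²/(32.6 fm)² + 4²/(80.2 fm)²].
Evaluating gives E = 3.179×10^-13 J = 1.99×10^6 eV.

E = 1.99×10^6 eV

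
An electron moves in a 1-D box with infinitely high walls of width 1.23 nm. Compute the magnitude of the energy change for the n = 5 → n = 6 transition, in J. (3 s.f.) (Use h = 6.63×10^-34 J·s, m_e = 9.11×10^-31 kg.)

E_1 = h²/(8m_eL²) = 3.987×10^-20 J.
|ΔE| = |5² − 6²|·E_1 = 11·3.987×10^-20 J = 4.39×10^-19 J.

|ΔE| = 4.39×10^-19 J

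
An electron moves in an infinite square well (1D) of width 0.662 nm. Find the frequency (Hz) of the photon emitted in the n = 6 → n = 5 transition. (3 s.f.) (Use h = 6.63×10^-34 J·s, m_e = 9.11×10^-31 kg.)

E_1 = h²/(8m_eL²) = 1.376×10^-19 J and ΔE = (6² − 5²)E_1 = 1.514×10^-18 J.
f = ΔE/h = 1.514×10^-18/6.63×10^-34 = 2.28×10^15 Hz.

f = 2.28×10^15 Hz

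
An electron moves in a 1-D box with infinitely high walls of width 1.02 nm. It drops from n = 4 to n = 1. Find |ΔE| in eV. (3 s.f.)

|ΔE| = 5.42 eV

E_1 = h²/(8m_eL²) = 5.791×10^-20 J.
|ΔE| = |4² − 1²|·E_1 = 15·5.791×10^-20 J = 8.686×10^-19 J = 5.42 eV.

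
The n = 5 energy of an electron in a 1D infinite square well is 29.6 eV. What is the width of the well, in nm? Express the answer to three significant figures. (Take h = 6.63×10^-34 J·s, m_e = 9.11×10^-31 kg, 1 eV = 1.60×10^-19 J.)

L = 0.564 nm

From E_n = n²h²/(8m_eL²), L = n·h/√(8m_eE_n).
E_5 = 29.6 eV = 4.736×10^-18 J, so L = 5·6.63×10^-34/√(8·9.11×10^-31·4.736×10^-18) = 5.64×10^-10 m = 0.564 nm.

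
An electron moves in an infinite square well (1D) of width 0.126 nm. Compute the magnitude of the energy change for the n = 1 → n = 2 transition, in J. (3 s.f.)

E_1 = h²/(8m_eL²) = 3.795×10^-18 J.
|ΔE| = |1² − 2²|·E_1 = 3·3.795×10^-18 J = 1.14×10^-17 J.

|ΔE| = 1.14×10^-17 J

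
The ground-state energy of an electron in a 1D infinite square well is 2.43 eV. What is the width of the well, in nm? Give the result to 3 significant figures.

L = 0.393 nm

From E_n = n²h²/(8m_eL²), L = n·h/√(8m_eE_n).
E_1 = 2.43 eV = 3.893×10^-19 J, so L = 1·6.626×10^-34/√(8·9.109×10^-31·3.893×10^-19) = 3.93×10^-10 m = 0.393 nm.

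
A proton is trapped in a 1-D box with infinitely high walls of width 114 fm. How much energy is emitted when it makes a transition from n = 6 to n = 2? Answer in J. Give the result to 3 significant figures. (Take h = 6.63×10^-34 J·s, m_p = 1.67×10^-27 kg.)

E_1 = h²/(8m_pL²) = 2.532×10^-15 J.
|ΔE| = |6² − 2²|·E_1 = 32·2.532×10^-15 J = 8.10×10^-14 J.

|ΔE| = 8.10×10^-14 J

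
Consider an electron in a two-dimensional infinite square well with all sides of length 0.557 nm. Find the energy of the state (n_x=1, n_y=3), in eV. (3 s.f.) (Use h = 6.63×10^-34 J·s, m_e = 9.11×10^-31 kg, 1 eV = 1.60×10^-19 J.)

E = 12.2 eV

For a 2D rectangular well E = (h²/8m_e)·Σ n_i²/L_i² = (6.63×10^-34)²/(8·9.11×10^-31) · [1²/(0.557 nm)² + 3²/(0.557 nm)²].
Evaluating gives E = 1.944×10^-18 J = 12.2 eV.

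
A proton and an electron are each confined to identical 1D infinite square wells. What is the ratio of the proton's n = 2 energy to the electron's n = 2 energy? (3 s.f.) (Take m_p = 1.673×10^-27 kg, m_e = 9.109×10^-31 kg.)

E_n ∝ 1/m at fixed n and L, so the ratio is m_e/m_p = 9.109×10^-31/1.673×10^-27 = 5.44×10^-4.

5.44×10^-4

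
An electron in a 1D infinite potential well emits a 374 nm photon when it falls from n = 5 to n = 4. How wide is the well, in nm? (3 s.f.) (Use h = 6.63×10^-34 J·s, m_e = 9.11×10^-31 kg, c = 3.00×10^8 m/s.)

L = 1.01 nm

The photon carries ΔE = hc/λ = 6.63×10^-34·3.00×10^8/3.74×10^-7 m = 5.318×10^-19 J.
Since ΔE = (5² − 4²)E_1, E_1 = 5.909×10^-20 J, and L = h/√(8m_eE_1) = 1.01×10^-9 m = 1.01 nm.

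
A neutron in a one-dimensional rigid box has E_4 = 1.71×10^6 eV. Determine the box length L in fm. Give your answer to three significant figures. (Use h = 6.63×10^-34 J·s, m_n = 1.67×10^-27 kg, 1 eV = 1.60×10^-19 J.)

L = 43.9 fm

From E_n = n²h²/(8m_nL²), L = n·h/√(8m_nE_n).
E_4 = 1.71×10^6 eV = 2.736×10^-13 J, so L = 4·6.63×10^-34/√(8·1.67×10^-27·2.736×10^-13) = 4.39×10^-14 m = 43.9 fm.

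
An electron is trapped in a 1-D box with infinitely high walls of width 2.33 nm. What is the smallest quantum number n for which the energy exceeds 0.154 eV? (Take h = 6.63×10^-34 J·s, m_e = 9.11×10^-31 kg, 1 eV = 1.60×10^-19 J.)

n = 2

E_1 = h²/(8m_eL²) = 1.111×10^-20 J = 0.06944 eV.
Need n² > 0.154/0.06944 = 2.218, i.e. n > 1.489.
The smallest integer satisfying this is n = 2.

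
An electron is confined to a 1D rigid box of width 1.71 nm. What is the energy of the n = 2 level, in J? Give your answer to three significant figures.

For an infinite well E_n = n²h²/(8m_eL²), so E_1 = h²/(8m_eL²) = (6.626×10^-34)²/(8·9.109×10^-31·(1.71×10^-9 m)²) = 2.060×10^-20 J.
Then E_2 = 2²·E_1 = 4·2.060×10^-20 J = 8.24×10^-20 J.

E_2 = 8.24×10^-20 J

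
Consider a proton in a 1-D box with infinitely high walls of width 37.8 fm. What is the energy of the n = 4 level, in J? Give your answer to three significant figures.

For an infinite well E_n = n²h²/(8m_pL²), so E_1 = h²/(8m_pL²) = (6.626×10^-34)²/(8·1.673×10^-27·(3.78×10^-14 m)²) = 2.296×10^-14 J.
Then E_4 = 4²·E_1 = 16·2.296×10^-14 J = 3.67×10^-13 J.

E_4 = 3.67×10^-13 J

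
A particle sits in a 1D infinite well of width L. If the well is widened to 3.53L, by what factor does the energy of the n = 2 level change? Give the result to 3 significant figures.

0.0803

E_n ∝ 1/L², so the energy scales by 1/3.53² = 0.0803.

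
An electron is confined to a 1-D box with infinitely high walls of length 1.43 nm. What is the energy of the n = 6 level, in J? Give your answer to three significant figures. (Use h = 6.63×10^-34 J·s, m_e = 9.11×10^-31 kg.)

E_6 = 1.06×10^-18 J

For an infinite well E_n = n²h²/(8m_eL²), so E_1 = h²/(8m_eL²) = (6.63×10^-34)²/(8·9.11×10^-31·(1.43×10^-9 m)²) = 2.949×10^-20 J.
Then E_6 = 6²·E_1 = 36·2.949×10^-20 J = 1.06×10^-18 J.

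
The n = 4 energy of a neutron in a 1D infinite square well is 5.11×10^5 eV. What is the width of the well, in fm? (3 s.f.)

From E_n = n²h²/(8m_nL²), L = n·h/√(8m_nE_n).
E_4 = 5.11×10^5 eV = 8.186×10^-14 J, so L = 4·6.626×10^-34/√(8·1.675×10^-27·8.186×10^-14) = 8.00×10^-14 m = 80.0 fm.

L = 80.0 fm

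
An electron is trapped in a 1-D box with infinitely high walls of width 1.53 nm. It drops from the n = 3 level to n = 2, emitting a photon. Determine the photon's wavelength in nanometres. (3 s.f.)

E_1 = h²/(8m_eL²) = 2.574×10^-20 J, so ΔE = (3² − 2²)E_1 = 1.287×10^-19 J.
λ = hc/ΔE = (6.626×10^-34·2.998×10^8)/1.287×10^-19 = 1.54×10^-6 m = 1.54×10^3 nm.

λ = 1.54×10^3 nm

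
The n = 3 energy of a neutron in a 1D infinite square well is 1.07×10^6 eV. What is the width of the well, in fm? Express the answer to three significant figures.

From E_n = n²h²/(8m_nL²), L = n·h/√(8m_nE_n).
E_3 = 1.07×10^6 eV = 1.714×10^-13 J, so L = 3·6.626×10^-34/√(8·1.675×10^-27·1.714×10^-13) = 4.15×10^-14 m = 41.5 fm.

L = 41.5 fm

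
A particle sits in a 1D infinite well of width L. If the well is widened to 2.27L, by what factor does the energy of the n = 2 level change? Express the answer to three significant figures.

0.194

E_n ∝ 1/L², so the energy scales by 1/2.27² = 0.194.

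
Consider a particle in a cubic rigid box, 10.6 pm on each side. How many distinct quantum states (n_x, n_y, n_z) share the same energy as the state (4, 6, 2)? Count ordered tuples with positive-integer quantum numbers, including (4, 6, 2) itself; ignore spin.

degeneracy = 6

The level has n_x² + n_y² + n_z² = 56. The ordered positive-integer solutions are (2, 4, 6), (2, 6, 4), (4, 2, 6), (4, 6, 2), (6, 2, 4), (6, 4, 2).
That gives 6 states.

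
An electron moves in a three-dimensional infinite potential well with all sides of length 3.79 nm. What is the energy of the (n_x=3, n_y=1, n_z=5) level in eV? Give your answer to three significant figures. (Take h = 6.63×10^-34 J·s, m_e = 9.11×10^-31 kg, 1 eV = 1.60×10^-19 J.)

For a 3D rectangular well E = (h²/8m_e)·Σ n_i²/L_i² = (6.63×10^-34)²/(8·9.11×10^-31) · [3²/(3.79 nm)² + 1²/(3.79 nm)² + 5²/(3.79 nm)²].
Evaluating gives E = 1.470×10^-19 J = 0.919 eV.

E = 0.919 eV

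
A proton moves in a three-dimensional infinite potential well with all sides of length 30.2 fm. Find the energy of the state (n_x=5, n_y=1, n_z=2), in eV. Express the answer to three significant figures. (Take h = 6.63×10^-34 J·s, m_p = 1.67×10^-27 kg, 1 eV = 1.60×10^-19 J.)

E = 6.76×10^6 eV

For a 3D rectangular well E = (h²/8m_p)·Σ n_i²/L_i² = (6.63×10^-34)²/(8·1.67×10^-27) · [5²/(30.2 fm)² + 1²/(30.2 fm)² + 2²/(30.2 fm)²].
Evaluating gives E = 1.082×10^-12 J = 6.76×10^6 eV.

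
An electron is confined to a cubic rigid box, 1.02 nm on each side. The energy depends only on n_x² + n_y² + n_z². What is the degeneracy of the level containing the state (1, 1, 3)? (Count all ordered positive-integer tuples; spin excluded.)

degeneracy = 3

The level has n_x² + n_y² + n_z² = 11. The ordered positive-integer solutions are (1, 1, 3), (1, 3, 1), (3, 1, 1).
That gives 3 states.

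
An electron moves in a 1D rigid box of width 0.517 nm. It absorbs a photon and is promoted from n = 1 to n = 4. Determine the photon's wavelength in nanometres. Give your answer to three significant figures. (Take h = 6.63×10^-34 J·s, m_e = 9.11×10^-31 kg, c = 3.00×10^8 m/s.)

λ = 58.8 nm

E_1 = h²/(8m_eL²) = 2.257×10^-19 J, so ΔE = (4² − 1²)E_1 = 3.385×10^-18 J.
λ = hc/ΔE = (6.63×10^-34·3.00×10^8)/3.385×10^-18 = 5.88×10^-8 m = 58.8 nm.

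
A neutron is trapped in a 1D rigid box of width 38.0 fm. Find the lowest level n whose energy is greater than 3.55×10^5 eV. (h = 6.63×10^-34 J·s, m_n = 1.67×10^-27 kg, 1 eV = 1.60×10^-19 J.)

n = 2

E_1 = h²/(8m_nL²) = 2.279×10^-14 J = 1.424×10^5 eV.
Need n² > 3.55×10^5/1.424×10^5 = 2.493, i.e. n > 1.579.
The smallest integer satisfying this is n = 2.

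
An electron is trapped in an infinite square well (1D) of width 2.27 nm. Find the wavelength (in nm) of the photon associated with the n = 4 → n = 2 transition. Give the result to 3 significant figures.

E_1 = h²/(8m_eL²) = 1.169×10^-20 J, so ΔE = (4² − 2²)E_1 = 1.403×10^-19 J.
λ = hc/ΔE = (6.626×10^-34·2.998×10^8)/1.403×10^-19 = 1.42×10^-6 m = 1.42×10^3 nm.

λ = 1.42×10^3 nm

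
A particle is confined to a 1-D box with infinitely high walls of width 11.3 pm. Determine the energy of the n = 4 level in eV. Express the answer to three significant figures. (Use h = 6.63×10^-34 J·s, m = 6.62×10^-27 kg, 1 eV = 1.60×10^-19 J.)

E_4 = 6.50 eV

For an infinite well E_n = n²h²/(8mL²), so E_1 = h²/(8mL²) = (6.63×10^-34)²/(8·6.62×10^-27·(1.13×10^-11 m)²) = 6.500×10^-20 J.
Then E_4 = 4²·E_1 = 16·6.500×10^-20 J = 1.040×10^-18 J.
Converting, E_4 = 1.040×10^-18 J / (1.60×10^-19 J/eV) = 6.50 eV.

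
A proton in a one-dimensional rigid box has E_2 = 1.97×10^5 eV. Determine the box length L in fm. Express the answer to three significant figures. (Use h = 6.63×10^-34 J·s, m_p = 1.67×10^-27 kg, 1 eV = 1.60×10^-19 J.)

L = 64.6 fm

From E_n = n²h²/(8m_pL²), L = n·h/√(8m_pE_n).
E_2 = 1.97×10^5 eV = 3.152×10^-14 J, so L = 2·6.63×10^-34/√(8·1.67×10^-27·3.152×10^-14) = 6.46×10^-14 m = 64.6 fm.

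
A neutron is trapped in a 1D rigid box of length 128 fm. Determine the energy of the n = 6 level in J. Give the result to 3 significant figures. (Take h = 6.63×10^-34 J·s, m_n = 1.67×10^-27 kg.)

E_6 = 7.23×10^-14 J

For an infinite well E_n = n²h²/(8m_nL²), so E_1 = h²/(8m_nL²) = (6.63×10^-34)²/(8·1.67×10^-27·(1.28×10^-13 m)²) = 2.008×10^-15 J.
Then E_6 = 6²·E_1 = 36·2.008×10^-15 J = 7.23×10^-14 J.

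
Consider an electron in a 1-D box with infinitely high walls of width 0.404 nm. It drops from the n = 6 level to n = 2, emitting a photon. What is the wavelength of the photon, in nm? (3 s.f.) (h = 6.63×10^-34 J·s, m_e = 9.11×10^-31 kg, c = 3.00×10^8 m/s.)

λ = 16.8 nm

E_1 = h²/(8m_eL²) = 3.695×10^-19 J, so ΔE = (6² − 2²)E_1 = 1.182×10^-17 J.
λ = hc/ΔE = (6.63×10^-34·3.00×10^8)/1.182×10^-17 = 1.68×10^-8 m = 16.8 nm.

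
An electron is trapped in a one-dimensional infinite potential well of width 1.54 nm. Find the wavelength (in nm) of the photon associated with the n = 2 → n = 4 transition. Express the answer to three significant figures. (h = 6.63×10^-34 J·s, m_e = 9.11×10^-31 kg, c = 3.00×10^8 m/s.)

E_1 = h²/(8m_eL²) = 2.543×10^-20 J, so ΔE = (4² − 2²)E_1 = 3.052×10^-19 J.
λ = hc/ΔE = (6.63×10^-34·3.00×10^8)/3.052×10^-19 = 6.52×10^-7 m = 652 nm.

λ = 652 nm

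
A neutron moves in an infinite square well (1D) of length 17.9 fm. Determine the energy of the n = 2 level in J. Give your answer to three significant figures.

E_2 = 4.09×10^-13 J

For an infinite well E_n = n²h²/(8m_nL²), so E_1 = h²/(8m_nL²) = (6.626×10^-34)²/(8·1.675×10^-27·(1.79×10^-14 m)²) = 1.023×10^-13 J.
Then E_2 = 2²·E_1 = 4·1.023×10^-13 J = 4.09×10^-13 J.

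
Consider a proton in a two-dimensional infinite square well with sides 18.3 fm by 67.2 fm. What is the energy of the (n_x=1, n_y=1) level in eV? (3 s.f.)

E = 6.57×10^5 eV

For a 2D rectangular well E = (h²/8m_p)·Σ n_i²/L_i² = (6.626×10^-34)²/(8·1.673×10^-27) · [1²/(18.3 fm)² + 1²/(67.2 fm)²].
Evaluating gives E = 1.052×10^-13 J = 6.57×10^5 eV.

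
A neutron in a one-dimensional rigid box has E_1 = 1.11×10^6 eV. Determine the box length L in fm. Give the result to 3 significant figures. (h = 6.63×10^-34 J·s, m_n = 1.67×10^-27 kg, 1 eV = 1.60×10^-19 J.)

L = 13.6 fm

From E_n = n²h²/(8m_nL²), L = n·h/√(8m_nE_n).
E_1 = 1.11×10^6 eV = 1.776×10^-13 J, so L = 1·6.63×10^-34/√(8·1.67×10^-27·1.776×10^-13) = 1.36×10^-14 m = 13.6 fm.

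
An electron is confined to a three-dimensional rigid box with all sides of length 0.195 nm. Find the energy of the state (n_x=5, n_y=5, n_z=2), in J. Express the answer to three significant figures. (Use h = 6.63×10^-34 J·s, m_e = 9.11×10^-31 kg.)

For a 3D rectangular well E = (h²/8m_e)·Σ n_i²/L_i² = (6.63×10^-34)²/(8·9.11×10^-31) · [5²/(0.195 nm)² + 5²/(0.195 nm)² + 2²/(0.195 nm)²].
Evaluating gives E = 8.57×10^-17 J.

E = 8.57×10^-17 J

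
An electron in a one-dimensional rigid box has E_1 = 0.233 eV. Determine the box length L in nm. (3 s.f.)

L = 1.27 nm

From E_n = n²h²/(8m_eL²), L = n·h/√(8m_eE_n).
E_1 = 0.233 eV = 3.733×10^-20 J, so L = 1·6.626×10^-34/√(8·9.109×10^-31·3.733×10^-20) = 1.27×10^-9 m = 1.27 nm.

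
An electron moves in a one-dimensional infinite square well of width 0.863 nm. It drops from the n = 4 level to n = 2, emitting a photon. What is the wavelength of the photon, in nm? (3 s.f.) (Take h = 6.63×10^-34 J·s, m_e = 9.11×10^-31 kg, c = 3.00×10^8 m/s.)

λ = 205 nm

E_1 = h²/(8m_eL²) = 8.098×10^-20 J, so ΔE = (4² − 2²)E_1 = 9.718×10^-19 J.
λ = hc/ΔE = (6.63×10^-34·3.00×10^8)/9.718×10^-19 = 2.05×10^-7 m = 205 nm.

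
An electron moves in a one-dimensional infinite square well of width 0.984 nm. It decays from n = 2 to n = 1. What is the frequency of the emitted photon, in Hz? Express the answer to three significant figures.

E_1 = h²/(8m_eL²) = 6.222×10^-20 J and ΔE = (2² − 1²)E_1 = 1.867×10^-19 J.
f = ΔE/h = 1.867×10^-19/6.626×10^-34 = 2.82×10^14 Hz.

f = 2.82×10^14 Hz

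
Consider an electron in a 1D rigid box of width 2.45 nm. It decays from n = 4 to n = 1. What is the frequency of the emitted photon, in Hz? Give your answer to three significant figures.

f = 2.27×10^14 Hz

E_1 = h²/(8m_eL²) = 1.004×10^-20 J and ΔE = (4² − 1²)E_1 = 1.506×10^-19 J.
f = ΔE/h = 1.506×10^-19/6.626×10^-34 = 2.27×10^14 Hz.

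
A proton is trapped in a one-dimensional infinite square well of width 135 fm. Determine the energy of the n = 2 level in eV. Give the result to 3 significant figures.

E_2 = 4.49×10^4 eV

For an infinite well E_n = n²h²/(8m_pL²), so E_1 = h²/(8m_pL²) = (6.626×10^-34)²/(8·1.673×10^-27·(1.35×10^-13 m)²) = 1.800×10^-15 J.
Then E_2 = 2²·E_1 = 4·1.800×10^-15 J = 7.200×10^-15 J.
Converting, E_2 = 7.200×10^-15 J / (1.602×10^-19 J/eV) = 4.49×10^4 eV.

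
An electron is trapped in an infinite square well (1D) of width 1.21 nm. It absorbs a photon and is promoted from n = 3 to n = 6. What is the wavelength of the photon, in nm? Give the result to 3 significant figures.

E_1 = h²/(8m_eL²) = 4.115×10^-20 J, so ΔE = (6² − 3²)E_1 = 1.111×10^-18 J.
λ = hc/ΔE = (6.626×10^-34·2.998×10^8)/1.111×10^-18 = 1.79×10^-7 m = 179 nm.

λ = 179 nm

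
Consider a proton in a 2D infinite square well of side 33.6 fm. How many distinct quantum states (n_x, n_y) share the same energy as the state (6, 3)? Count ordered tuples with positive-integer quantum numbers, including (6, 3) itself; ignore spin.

degeneracy = 2

The level has n_x² + n_y² = 45. The ordered positive-integer solutions are (3, 6), (6, 3).
That gives 2 states.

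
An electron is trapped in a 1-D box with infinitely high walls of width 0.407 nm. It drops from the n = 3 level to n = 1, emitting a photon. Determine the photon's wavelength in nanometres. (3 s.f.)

λ = 68.3 nm

E_1 = h²/(8m_eL²) = 3.637×10^-19 J, so ΔE = (3² − 1²)E_1 = 2.910×10^-18 J.
λ = hc/ΔE = (6.626×10^-34·2.998×10^8)/2.910×10^-18 = 6.83×10^-8 m = 68.3 nm.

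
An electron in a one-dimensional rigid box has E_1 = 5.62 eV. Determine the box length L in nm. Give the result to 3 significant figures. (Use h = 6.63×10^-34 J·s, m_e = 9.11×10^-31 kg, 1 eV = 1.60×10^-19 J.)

From E_n = n²h²/(8m_eL²), L = n·h/√(8m_eE_n).
E_1 = 5.62 eV = 8.992×10^-19 J, so L = 1·6.63×10^-34/√(8·9.11×10^-31·8.992×10^-19) = 2.59×10^-10 m = 0.259 nm.

L = 0.259 nm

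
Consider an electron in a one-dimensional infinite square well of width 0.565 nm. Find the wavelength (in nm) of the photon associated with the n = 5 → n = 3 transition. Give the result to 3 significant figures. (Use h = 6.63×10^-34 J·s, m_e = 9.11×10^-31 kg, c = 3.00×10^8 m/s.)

E_1 = h²/(8m_eL²) = 1.889×10^-19 J, so ΔE = (5² − 3²)E_1 = 3.022×10^-18 J.
λ = hc/ΔE = (6.63×10^-34·3.00×10^8)/3.022×10^-18 = 6.58×10^-8 m = 65.8 nm.

λ = 65.8 nm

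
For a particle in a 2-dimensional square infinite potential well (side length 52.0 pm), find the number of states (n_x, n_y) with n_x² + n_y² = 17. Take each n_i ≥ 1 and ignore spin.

The level has n_x² + n_y² = 17. The ordered positive-integer solutions are (1, 4), (4, 1).
That gives 2 states.

degeneracy = 2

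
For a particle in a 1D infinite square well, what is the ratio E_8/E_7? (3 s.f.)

1.31

E_n ∝ n², so E_8/E_7 = 8²/7² = 64/49 = 1.31.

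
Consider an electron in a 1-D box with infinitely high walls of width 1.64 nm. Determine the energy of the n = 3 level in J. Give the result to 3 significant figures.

For an infinite well E_n = n²h²/(8m_eL²), so E_1 = h²/(8m_eL²) = (6.626×10^-34)²/(8·9.109×10^-31·(1.64×10^-9 m)²) = 2.240×10^-20 J.
Then E_3 = 3²·E_1 = 9·2.240×10^-20 J = 2.02×10^-19 J.

E_3 = 2.02×10^-19 J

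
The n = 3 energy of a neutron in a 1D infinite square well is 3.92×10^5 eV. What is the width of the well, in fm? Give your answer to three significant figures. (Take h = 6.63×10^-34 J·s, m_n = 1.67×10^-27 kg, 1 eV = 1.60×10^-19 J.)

From E_n = n²h²/(8m_nL²), L = n·h/√(8m_nE_n).
E_3 = 3.92×10^5 eV = 6.272×10^-14 J, so L = 3·6.63×10^-34/√(8·1.67×10^-27·6.272×10^-14) = 6.87×10^-14 m = 68.7 fm.

L = 68.7 fm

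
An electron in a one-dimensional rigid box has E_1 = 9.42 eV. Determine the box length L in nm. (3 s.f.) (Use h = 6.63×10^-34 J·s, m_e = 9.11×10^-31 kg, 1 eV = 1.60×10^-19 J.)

L = 0.200 nm

From E_n = n²h²/(8m_eL²), L = n·h/√(8m_eE_n).
E_1 = 9.42 eV = 1.507×10^-18 J, so L = 1·6.63×10^-34/√(8·9.11×10^-31·1.507×10^-18) = 2.00×10^-10 m = 0.200 nm.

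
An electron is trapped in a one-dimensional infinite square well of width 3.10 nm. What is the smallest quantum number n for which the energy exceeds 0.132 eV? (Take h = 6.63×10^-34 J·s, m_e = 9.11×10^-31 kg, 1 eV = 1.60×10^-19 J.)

E_1 = h²/(8m_eL²) = 6.276×10^-21 J = 0.03923 eV.
Need n² > 0.132/0.03923 = 3.365, i.e. n > 1.834.
The smallest integer satisfying this is n = 2.

n = 2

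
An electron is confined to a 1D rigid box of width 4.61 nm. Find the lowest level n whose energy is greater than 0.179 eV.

n = 4

E_1 = h²/(8m_eL²) = 2.835×10^-21 J = 0.01770 eV.
Need n² > 0.179/0.01770 = 10.11, i.e. n > 3.180.
The smallest integer satisfying this is n = 4.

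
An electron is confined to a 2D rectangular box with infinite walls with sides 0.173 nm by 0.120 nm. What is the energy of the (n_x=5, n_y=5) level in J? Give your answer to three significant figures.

E = 1.55×10^-16 J

For a 2D rectangular well E = (h²/8m_e)·Σ n_i²/L_i² = (6.626×10^-34)²/(8·9.109×10^-31) · [5²/(0.173 nm)² + 5²/(0.120 nm)²].
Evaluating gives E = 1.55×10^-16 J.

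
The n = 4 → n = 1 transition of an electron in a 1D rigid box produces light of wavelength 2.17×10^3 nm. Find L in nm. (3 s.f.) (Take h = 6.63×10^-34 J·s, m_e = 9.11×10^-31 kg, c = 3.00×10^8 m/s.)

L = 3.14 nm

The photon carries ΔE = hc/λ = 6.63×10^-34·3.00×10^8/2.17×10^-6 m = 9.166×10^-20 J.
Since ΔE = (4² − 1²)E_1, E_1 = 6.111×10^-21 J, and L = h/√(8m_eE_1) = 3.14×10^-9 m = 3.14 nm.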